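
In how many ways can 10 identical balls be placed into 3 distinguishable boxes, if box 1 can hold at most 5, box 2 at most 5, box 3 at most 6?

By stars and bars, unrestricted non-negative solutions to x_1+…+x_3 = 10 number C(10+2,2) = 66.
Subtract solutions that violate a single cap (substitute x_i' = x_i − (cap_i+1)): x_1 ≥ 6 gives C(6,2) = 15; x_2 ≥ 6 gives C(6,2) = 15; x_3 ≥ 7 gives C(5,2) = 10. Together 40.
No two caps can be exceeded simultaneously, so the pair terms are all 0.
By inclusion–exclusion the count is 66 − 40 + 0 = 26.

26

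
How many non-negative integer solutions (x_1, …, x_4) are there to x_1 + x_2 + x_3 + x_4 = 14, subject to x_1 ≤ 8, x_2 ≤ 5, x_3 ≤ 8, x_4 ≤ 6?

Ignoring the caps, the number of non-negative solutions to x_1+…+x_4 = 14 is C(17,3) = 680.
Subtract solutions that violate a single cap (substitute x_i' = x_i − (cap_i+1)): x_1 ≥ 9 gives C(8,3) = 56; x_2 ≥ 6 gives C(11,3) = 165; x_3 ≥ 9 gives C(8,3) = 56; x_4 ≥ 7 gives C(10,3) = 120. Together 397.
Add back pairs where two caps are both exceeded: 0 + 0 + 0 + 0 + 4 + 0 = 4.
By inclusion–exclusion the count is 680 − 397 + 4 = 287.

287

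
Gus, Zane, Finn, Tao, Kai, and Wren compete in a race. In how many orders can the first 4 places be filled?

360

There are 6 choices for 1st place, 5 for 2nd, and so on down to 3 for position 4.
That gives 6 × 5 × 4 × 3 = 360.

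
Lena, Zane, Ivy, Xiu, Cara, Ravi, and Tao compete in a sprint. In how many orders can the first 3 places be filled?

210

There are 7 choices for 1st place, 6 for 2nd, and 5 for 3rd.
That gives 7 × 6 × 5 = 210.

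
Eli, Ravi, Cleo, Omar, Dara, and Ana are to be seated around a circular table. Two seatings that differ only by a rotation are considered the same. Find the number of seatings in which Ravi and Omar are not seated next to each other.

All circular seatings of 6 people number (5)! = 120.
Seatings with Ravi beside Omar: treat them as a block with 2 internal orders, giving 2 × (4)! = 48.
Subtracting, 120 − 48 = 72.

72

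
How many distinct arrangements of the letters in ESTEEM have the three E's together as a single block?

24

Treat the 3 copies of E as a single block. The multiset to arrange is then {EEE, M, S, T}, 4 items in all.
All 4 items are distinct, so there are (4)! = 24 arrangements.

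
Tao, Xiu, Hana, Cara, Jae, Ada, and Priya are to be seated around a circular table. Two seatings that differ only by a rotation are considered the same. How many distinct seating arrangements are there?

Seat Tao anywhere (absorbing the rotational symmetry), then permute the other 6: (6)! = 720.

720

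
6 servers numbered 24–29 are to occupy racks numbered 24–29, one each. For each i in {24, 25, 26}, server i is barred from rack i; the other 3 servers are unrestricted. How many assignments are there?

426

Let Aᵢ (for i ∈ {24, 25, 26}) be the placements that put server i in its forbidden rack. Any j of these fix j positions, leaving (6−j)! ways to fill the rest, and there are C(3,j) ways to pick which j.
By inclusion–exclusion, the number of valid placements is Σ_{j=0}^{3} (−1)^j C(3,j)·(6−j)!.
Computing: 720 − 360 + 72 − 6 = 426.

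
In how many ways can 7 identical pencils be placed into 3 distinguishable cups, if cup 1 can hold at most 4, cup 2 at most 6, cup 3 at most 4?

Without the upper bounds there are C(9,2) = 36 ways to split 7 among 3 cups.
Subtract solutions that violate a single cap (substitute x_i' = x_i − (cap_i+1)): x_1 ≥ 5 gives C(4,2) = 6; x_2 ≥ 7 gives C(2,2) = 1; x_3 ≥ 5 gives C(4,2) = 6. Together 13.
No two caps can be exceeded simultaneously, so the pair terms are all 0.
By inclusion–exclusion the count is 36 − 13 + 0 = 23.

23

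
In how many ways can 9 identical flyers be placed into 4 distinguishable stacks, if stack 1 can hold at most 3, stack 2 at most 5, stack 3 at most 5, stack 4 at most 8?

By stars and bars, unrestricted non-negative solutions to x_1+…+x_4 = 9 number C(9+3,3) = 220.
Subtract solutions that violate a single cap (substitute x_i' = x_i − (cap_i+1)): x_1 ≥ 4 gives C(8,3) = 56; x_2 ≥ 6 gives C(6,3) = 20; x_3 ≥ 6 gives C(6,3) = 20; x_4 ≥ 9 gives C(3,3) = 1. Together 97.
No two caps can be exceeded simultaneously, so the pair terms are all 0.
By inclusion–exclusion the count is 220 − 97 + 0 = 123.

123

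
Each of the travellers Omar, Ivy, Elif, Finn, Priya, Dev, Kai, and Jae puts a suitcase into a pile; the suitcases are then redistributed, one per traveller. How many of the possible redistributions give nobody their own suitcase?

14833

Count assignments avoiding every fixed point. For any j of the 8 travellers fixed to their own suitcase, the other 8−j can be arranged in (8−j)! ways.
By inclusion–exclusion this is Σ_{j=0}^{8} (−1)^j C(8,j)·(8−j)!.
Computing: 40320 − 40320 + 20160 − 6720 + 1680 − 336 + 56 − 8 + 1 = 14833.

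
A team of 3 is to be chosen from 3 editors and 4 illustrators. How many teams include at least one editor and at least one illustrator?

30

Total 3-person selections from all 7: C(7,3) = 35.
Selections missing a whole group: no editors → C(4,3) = 4; no illustrators → C(3,3) = 1.
Both groups omitted at once is impossible, so 35 − 5 = 30.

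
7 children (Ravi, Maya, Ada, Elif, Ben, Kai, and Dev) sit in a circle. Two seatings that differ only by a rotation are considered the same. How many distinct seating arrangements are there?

Around a circle, 7 distinct people have 7!/7 = (6)! = 720 rotationally distinct seatings.

720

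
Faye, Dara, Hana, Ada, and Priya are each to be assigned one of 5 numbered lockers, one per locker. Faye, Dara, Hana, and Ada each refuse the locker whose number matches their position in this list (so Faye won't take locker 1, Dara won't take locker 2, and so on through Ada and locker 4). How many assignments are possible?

Let Aᵢ (for 1 ≤ i ≤ 4) be the placements that put person i in their forbidden locker. Any j of these fix j positions, leaving (5−j)! ways to fill the rest, and there are C(4,j) ways to pick which j.
By inclusion–exclusion, the number of valid placements is Σ_{j=0}^{4} (−1)^j C(4,j)·(5−j)!.
Computing: 120 − 96 + 36 − 8 + 1 = 53.

53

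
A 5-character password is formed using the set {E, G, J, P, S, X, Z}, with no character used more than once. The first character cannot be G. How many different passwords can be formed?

The first character has 7−1 = 6 choices (anything except G).
The remaining 4 characters are filled from the other 6 symbols without repetition: 6 × 5 × 4 × 3 = 360.
Total: 6 × 360 = 2160.

2160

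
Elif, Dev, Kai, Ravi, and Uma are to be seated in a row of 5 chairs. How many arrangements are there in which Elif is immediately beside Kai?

Place the 3 others and the Elif-Kai pair as 4 objects in a line; the pair has 2 internal arrangements.
So the count is 2·(4)! = 48.

48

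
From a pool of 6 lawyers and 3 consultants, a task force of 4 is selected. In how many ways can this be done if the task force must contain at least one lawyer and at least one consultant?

Unrestricted: C(9,4) = 126 ways to pick any 4 of the 9.
Subtract selections that omit an entire group: no lawyers → C(3,4) = 0; no consultants → C(6,4) = 15.
Both groups omitted at once is impossible, so 126 − 15 = 111.

111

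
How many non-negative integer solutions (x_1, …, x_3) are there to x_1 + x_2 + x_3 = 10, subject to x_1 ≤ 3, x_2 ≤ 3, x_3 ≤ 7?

Ignoring the caps, the number of non-negative solutions to x_1+…+x_3 = 10 is C(12,2) = 66.
Subtract solutions that violate a single cap (substitute x_i' = x_i − (cap_i+1)): x_1 ≥ 4 gives C(8,2) = 28; x_2 ≥ 4 gives C(8,2) = 28; x_3 ≥ 8 gives C(4,2) = 6. Together 62.
Add back pairs where two caps are both exceeded: 6 + 0 + 0 = 6.
By inclusion–exclusion the count is 66 − 62 + 6 = 10.

10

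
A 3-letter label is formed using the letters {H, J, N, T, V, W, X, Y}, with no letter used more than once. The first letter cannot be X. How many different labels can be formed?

The first letter has 8−1 = 7 choices (anything except X).
The remaining 2 letters are filled from the other 7 symbols without repetition: 7 × 6 = 42.
Total: 7 × 42 = 294.

294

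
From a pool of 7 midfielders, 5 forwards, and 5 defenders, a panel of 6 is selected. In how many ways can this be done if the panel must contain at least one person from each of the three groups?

Unrestricted: C(17,6) = 12376 ways to pick any 6 of the 17.
Subtract selections that omit an entire group: no midfielders → C(10,6) = 210; no forwards → C(12,6) = 924; no defenders → C(12,6) = 924.
Add back selections omitting two groups (i.e. drawn from a single group): C(7,6) + C(5,6) + C(5,6) = 7.
By inclusion–exclusion: 12376 − 2058 + 7 = 10325.

10325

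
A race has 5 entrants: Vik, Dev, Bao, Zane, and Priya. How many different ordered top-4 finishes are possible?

120

There are 5 choices for 1st place, 4 for 2nd, and so on down to 2 for position 4.
That gives 5 × 4 × 3 × 2 = 120.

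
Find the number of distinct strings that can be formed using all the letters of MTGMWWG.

Letter multiplicities in MTGMWWG: G×2, M×2, T×1, W×2.
So there are 7! / (2!·2!·2!) = 630 distinguishable arrangements.

630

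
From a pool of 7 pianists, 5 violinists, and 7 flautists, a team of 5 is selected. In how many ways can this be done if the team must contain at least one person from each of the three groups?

With no constraint there are C(19,5) = 11628 possible selections.
Subtract selections that omit an entire group: no pianists → C(12,5) = 792; no violinists → C(14,5) = 2002; no flautists → C(12,5) = 792.
Add back selections omitting two groups (i.e. drawn from a single group): C(7,5) + C(5,5) + C(7,5) = 43.
By inclusion–exclusion: 11628 − 3586 + 43 = 8085.

8085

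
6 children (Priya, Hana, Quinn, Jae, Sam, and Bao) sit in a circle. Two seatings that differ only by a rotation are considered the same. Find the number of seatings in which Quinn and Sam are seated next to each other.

48

Glue Quinn and Sam into a block (2 internal orders). Seating 5 units around a circle gives (4)! arrangements.
So 2 × (4)! = 2 × 24 = 48.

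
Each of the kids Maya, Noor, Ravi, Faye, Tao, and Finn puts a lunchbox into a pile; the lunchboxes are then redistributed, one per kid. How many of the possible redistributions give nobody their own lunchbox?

265

Let Aᵢ be the assignments in which kid i gets their own lunchbox. We want the size of the complement of A₁∪…∪A_6.
By inclusion–exclusion this is Σ_{j=0}^{6} (−1)^j C(6,j)·(6−j)!.
Computing: 720 − 720 + 360 − 120 + 30 − 6 + 1 = 265.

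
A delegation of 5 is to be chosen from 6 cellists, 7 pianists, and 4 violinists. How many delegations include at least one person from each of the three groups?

Total 5-person selections from all 17: C(17,5) = 6188.
Subtract selections that omit an entire group: no cellists → C(11,5) = 462; no pianists → C(10,5) = 252; no violinists → C(13,5) = 1287.
Add back selections omitting two groups (i.e. drawn from a single group): C(6,5) + C(7,5) + C(4,5) = 27.
By inclusion–exclusion: 6188 − 2001 + 27 = 4214.

4214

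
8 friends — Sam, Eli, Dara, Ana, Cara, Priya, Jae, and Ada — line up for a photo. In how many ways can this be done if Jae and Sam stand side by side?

10080

Place the 6 others and the Jae-Sam pair as 7 objects in a line; the pair has 2 internal arrangements.
That gives 2 × 7! = 2 × 5040 = 10080.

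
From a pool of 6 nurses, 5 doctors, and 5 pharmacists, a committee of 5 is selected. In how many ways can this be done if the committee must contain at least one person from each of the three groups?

Total 5-person selections from all 16: C(16,5) = 4368.
Selections missing a whole group: no nurses → C(10,5) = 252; no doctors → C(11,5) = 462; no pharmacists → C(11,5) = 462.
Add back selections omitting two groups (i.e. drawn from a single group): C(6,5) + C(5,5) + C(5,5) = 8.
By inclusion–exclusion: 4368 − 1176 + 8 = 3200.

3200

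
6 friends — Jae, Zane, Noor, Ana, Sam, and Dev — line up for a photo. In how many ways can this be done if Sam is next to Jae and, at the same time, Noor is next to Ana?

96

Treat {Sam,Jae} as one block (2 orders) and {Noor,Ana} as another (2 orders).
That leaves 4 units to arrange: 2 × 2 × 4! = 4 × 24 = 96.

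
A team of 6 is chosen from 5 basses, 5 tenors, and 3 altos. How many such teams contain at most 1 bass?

308

Split by how many basses are chosen (0 through 1).
Sum: C(5,0)·C(8,6) + C(5,1)·C(8,5) = 28 + 280 = 308.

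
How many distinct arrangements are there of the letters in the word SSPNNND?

420

SSPNNND has 7 letters with N appearing 3 times and S appearing twice.
So there are 7! / (3!·2!) = 420 distinguishable arrangements.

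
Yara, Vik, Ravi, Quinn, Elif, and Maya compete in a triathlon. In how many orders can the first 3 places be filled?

There are 6 choices for 1st place, 5 for 2nd, and 4 for 3rd.
That gives 6 × 5 × 4 = 120.

120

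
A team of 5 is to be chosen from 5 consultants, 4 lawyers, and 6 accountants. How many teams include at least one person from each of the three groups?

Total 5-person selections from all 15: C(15,5) = 3003.
Selections missing a whole group: no consultants → C(10,5) = 252; no lawyers → C(11,5) = 462; no accountants → C(9,5) = 126.
Add back selections omitting two groups (i.e. drawn from a single group): C(5,5) + C(4,5) + C(6,5) = 7.
By inclusion–exclusion: 3003 − 840 + 7 = 2170.

2170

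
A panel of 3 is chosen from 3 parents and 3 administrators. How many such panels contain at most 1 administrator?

Split by how many administrators are chosen (0 through 1).
Sum: C(3,0)·C(3,3) + C(3,1)·C(3,2) = 1 + 9 = 10.

10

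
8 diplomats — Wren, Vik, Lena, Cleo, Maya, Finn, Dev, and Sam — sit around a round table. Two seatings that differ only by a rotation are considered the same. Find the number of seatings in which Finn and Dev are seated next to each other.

1440

Glue Finn and Dev into a block (2 internal orders). Seating 7 units around a circle gives (6)! arrangements.
So 2 × (6)! = 2 × 720 = 1440.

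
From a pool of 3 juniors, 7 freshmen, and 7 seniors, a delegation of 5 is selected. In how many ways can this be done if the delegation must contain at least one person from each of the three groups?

3724

Total 5-person selections from all 17: C(17,5) = 6188.
Subtract selections that omit an entire group: no juniors → C(14,5) = 2002; no freshmen → C(10,5) = 252; no seniors → C(10,5) = 252.
Add back selections omitting two groups (i.e. drawn from a single group): C(3,5) + C(7,5) + C(7,5) = 42.
By inclusion–exclusion: 6188 − 2506 + 42 = 3724.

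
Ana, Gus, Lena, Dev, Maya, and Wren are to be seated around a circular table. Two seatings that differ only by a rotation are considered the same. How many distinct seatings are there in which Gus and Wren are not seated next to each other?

All circular seatings of 6 people number (5)! = 120.
Seatings with Gus beside Wren: treat them as a block with 2 internal orders, giving 2 × (4)! = 48.
Subtracting, 120 − 48 = 72.

72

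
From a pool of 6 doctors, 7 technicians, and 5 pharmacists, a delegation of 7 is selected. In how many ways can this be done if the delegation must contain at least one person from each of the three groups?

With no constraint there are C(18,7) = 31824 possible selections.
Selections missing a whole group: no doctors → C(12,7) = 792; no technicians → C(11,7) = 330; no pharmacists → C(13,7) = 1716.
Add back selections omitting two groups (i.e. drawn from a single group): C(6,7) + C(7,7) + C(5,7) = 1.
By inclusion–exclusion: 31824 − 2838 + 1 = 28987.

28987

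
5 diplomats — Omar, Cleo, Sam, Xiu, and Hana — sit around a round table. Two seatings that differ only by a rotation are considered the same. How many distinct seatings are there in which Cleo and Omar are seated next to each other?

Treat {Cleo, Omar} as one unit (2 internal orders) and seat the resulting 4 units around the table: (3)! circular arrangements.
So 2 × (3)! = 2 × 6 = 12.

12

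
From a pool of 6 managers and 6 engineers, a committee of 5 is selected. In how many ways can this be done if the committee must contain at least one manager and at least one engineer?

780

Total 5-person selections from all 12: C(12,5) = 792.
Subtract selections that omit an entire group: no managers → C(6,5) = 6; no engineers → C(6,5) = 6.
Both groups omitted at once is impossible, so 792 − 12 = 780.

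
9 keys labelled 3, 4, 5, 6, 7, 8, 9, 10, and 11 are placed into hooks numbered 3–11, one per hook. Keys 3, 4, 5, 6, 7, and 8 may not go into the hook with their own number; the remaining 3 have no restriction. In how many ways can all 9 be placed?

183822

Let Aᵢ (for 3 ≤ i ≤ 8) be the placements that put key i in its forbidden hook. Any j of these fix j positions, leaving (9−j)! ways to fill the rest, and there are C(6,j) ways to pick which j.
By inclusion–exclusion, the number of valid placements is Σ_{j=0}^{6} (−1)^j C(6,j)·(9−j)!.
Computing: 362880 − 241920 + 75600 − 14400 + 1800 − 144 + 6 = 183822.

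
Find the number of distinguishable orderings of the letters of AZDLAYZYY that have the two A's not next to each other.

11760

Total arrangements of AZDLAYZYY: 9!/(3!·2!·2!) = 15120.
If the two A's are adjacent, glue them into one block, leaving 8 items to arrange: (8)!/(3!·2!) = 3360 ways.
Subtracting, 15120 − 3360 = 11760 arrangements keep the A's apart.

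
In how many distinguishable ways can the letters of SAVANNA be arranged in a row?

420

Letter multiplicities in SAVANNA: A×3, N×2, S×1, V×1.
The number of distinct arrangements is 7!/(3!·2!) = 5040/12 = 420.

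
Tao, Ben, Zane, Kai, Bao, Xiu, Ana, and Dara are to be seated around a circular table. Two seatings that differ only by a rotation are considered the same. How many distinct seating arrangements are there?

Around a circle, 8 distinct people have 8!/8 = (7)! = 5040 rotationally distinct seatings.

5040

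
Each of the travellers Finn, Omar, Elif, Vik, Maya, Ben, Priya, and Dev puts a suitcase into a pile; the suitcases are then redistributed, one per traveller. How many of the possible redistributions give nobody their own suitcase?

14833

Let Aᵢ be the assignments in which traveller i gets their own suitcase. We want the size of the complement of A₁∪…∪A_8.
By inclusion–exclusion this is Σ_{j=0}^{8} (−1)^j C(8,j)·(8−j)!.
Computing: 40320 − 40320 + 20160 − 6720 + 1680 − 336 + 56 − 8 + 1 = 14833.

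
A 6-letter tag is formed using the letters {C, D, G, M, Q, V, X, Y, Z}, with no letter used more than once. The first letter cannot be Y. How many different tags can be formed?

The first letter has 9−1 = 8 choices (anything except Y).
The remaining 5 letters are filled from the other 8 symbols without repetition: 8 × 7 × 6 × 5 × 4 = 6720.
Total: 8 × 6720 = 53760.

53760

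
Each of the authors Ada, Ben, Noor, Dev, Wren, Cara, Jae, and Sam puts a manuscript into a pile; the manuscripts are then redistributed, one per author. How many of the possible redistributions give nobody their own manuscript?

Count assignments avoiding every fixed point. For any j of the 8 authors fixed to their own manuscript, the other 8−j can be arranged in (8−j)! ways.
By inclusion–exclusion this is Σ_{j=0}^{8} (−1)^j C(8,j)·(8−j)!.
Computing: 40320 − 40320 + 20160 − 6720 + 1680 − 336 + 56 − 8 + 1 = 14833.

14833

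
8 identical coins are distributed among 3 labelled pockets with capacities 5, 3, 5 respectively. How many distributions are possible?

18

Ignoring the caps, the number of non-negative solutions to x_1+…+x_3 = 8 is C(10,2) = 45.
Subtract solutions that violate a single cap (substitute x_i' = x_i − (cap_i+1)): x_1 ≥ 6 gives C(4,2) = 6; x_2 ≥ 4 gives C(6,2) = 15; x_3 ≥ 6 gives C(4,2) = 6. Together 27.
No two caps can be exceeded simultaneously, so the pair terms are all 0.
By inclusion–exclusion the count is 45 − 27 + 0 = 18.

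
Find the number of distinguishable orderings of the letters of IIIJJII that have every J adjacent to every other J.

6

Treat the 2 copies of J as a single block. The multiset to arrange is then {JJ, I, I, I, I, I}, 6 items in all.
That gives (6)!/(5!) = 6 arrangements.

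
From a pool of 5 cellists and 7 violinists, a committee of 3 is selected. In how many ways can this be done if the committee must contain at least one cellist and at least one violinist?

175

Total 3-person selections from all 12: C(12,3) = 220.
Selections missing a whole group: no cellists → C(7,3) = 35; no violinists → C(5,3) = 10.
Both groups omitted at once is impossible, so 220 − 45 = 175.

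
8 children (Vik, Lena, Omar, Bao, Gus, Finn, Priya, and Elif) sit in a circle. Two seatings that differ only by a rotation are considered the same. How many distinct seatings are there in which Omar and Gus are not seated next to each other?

3600

All circular seatings of 8 people number (7)! = 5040.
Those with Omar next to Gus: fuse the pair into one unit and seat 7 units around a circle — 2·(6)! = 1440.
Subtracting, 5040 − 1440 = 3600.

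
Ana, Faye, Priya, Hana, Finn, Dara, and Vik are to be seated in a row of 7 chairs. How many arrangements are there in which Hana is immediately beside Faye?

Place the 5 others and the Hana-Faye pair as 6 objects in a line; the pair has 2 internal arrangements.
That gives 2 × 6! = 2 × 720 = 1440.

1440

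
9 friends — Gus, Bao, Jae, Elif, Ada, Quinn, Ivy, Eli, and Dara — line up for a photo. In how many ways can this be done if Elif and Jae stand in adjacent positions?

Treat {Elif, Jae} as a single unit. There are 8 units to order, and the pair itself can be ordered 2 ways.
So the count is 2·(8)! = 80640.

80640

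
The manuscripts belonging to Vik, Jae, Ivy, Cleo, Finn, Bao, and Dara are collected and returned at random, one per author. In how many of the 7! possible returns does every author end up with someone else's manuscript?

1854

Count assignments avoiding every fixed point. For any j of the 7 authors fixed to their own manuscript, the other 7−j can be arranged in (7−j)! ways.
By inclusion–exclusion this is Σ_{j=0}^{7} (−1)^j C(7,j)·(7−j)!.
Computing: 5040 − 5040 + 2520 − 840 + 210 − 42 + 7 − 1 = 1854.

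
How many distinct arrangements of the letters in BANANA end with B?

10

With the last slot taken by B, it remains to arrange the other 5 letters (ANANA).
Those 5 letters have A appearing 3 times and N appearing twice, giving (5)!/(3!·2!) = 10.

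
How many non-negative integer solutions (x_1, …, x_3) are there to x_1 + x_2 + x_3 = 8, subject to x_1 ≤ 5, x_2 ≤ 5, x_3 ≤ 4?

23

By stars and bars, unrestricted non-negative solutions to x_1+…+x_3 = 8 number C(8+2,2) = 45.
Subtract solutions that violate a single cap (substitute x_i' = x_i − (cap_i+1)): x_1 ≥ 6 gives C(4,2) = 6; x_2 ≥ 6 gives C(4,2) = 6; x_3 ≥ 5 gives C(5,2) = 10. Together 22.
No two caps can be exceeded simultaneously, so the pair terms are all 0.
By inclusion–exclusion the count is 45 − 22 + 0 = 23.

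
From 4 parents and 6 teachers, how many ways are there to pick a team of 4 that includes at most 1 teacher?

25

Split by how many teachers are chosen (0 through 1).
Sum: C(6,0)·C(4,4) + C(6,1)·C(4,3) = 1 + 24 = 25.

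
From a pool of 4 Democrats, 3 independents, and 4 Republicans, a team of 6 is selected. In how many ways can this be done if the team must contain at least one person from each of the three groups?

With no constraint there are C(11,6) = 462 possible selections.
Subtract selections that omit an entire group: no Democrats → C(7,6) = 7; no independents → C(8,6) = 28; no Republicans → C(7,6) = 7.
Add back selections omitting two groups (i.e. drawn from a single group): C(4,6) + C(3,6) + C(4,6) = 0.
By inclusion–exclusion: 462 − 42 + 0 = 420.

420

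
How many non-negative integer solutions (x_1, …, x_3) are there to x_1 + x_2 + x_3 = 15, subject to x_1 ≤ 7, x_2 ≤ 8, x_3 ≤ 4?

Without the upper bounds there are C(17,2) = 136 ways to split 15 among 3 variables.
Subtract solutions that violate a single cap (substitute x_i' = x_i − (cap_i+1)): x_1 ≥ 8 gives C(9,2) = 36; x_2 ≥ 9 gives C(8,2) = 28; x_3 ≥ 5 gives C(12,2) = 66. Together 130.
Add back pairs where two caps are both exceeded: 0 + 6 + 3 = 9.
By inclusion–exclusion the count is 136 − 130 + 9 = 15.

15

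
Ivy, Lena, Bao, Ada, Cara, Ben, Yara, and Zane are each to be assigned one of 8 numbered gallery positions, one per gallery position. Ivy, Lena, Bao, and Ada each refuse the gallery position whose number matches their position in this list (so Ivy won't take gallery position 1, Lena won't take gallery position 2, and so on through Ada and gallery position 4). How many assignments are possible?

Let Aᵢ (for 1 ≤ i ≤ 4) be the placements that put person i in their forbidden gallery position. Any j of these fix j positions, leaving (8−j)! ways to fill the rest, and there are C(4,j) ways to pick which j.
By inclusion–exclusion, the number of valid placements is Σ_{j=0}^{4} (−1)^j C(4,j)·(8−j)!.
Computing: 40320 − 20160 + 4320 − 480 + 24 = 24024.

24024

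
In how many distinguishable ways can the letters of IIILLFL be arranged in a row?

Letter multiplicities in IIILLFL: F×1, I×3, L×3.
So there are 7! / (3!·3!) = 140 distinguishable arrangements.

140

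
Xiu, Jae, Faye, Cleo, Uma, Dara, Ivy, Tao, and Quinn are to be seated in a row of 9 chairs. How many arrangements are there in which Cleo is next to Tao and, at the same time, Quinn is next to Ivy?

Treat {Cleo,Tao} as one block (2 orders) and {Quinn,Ivy} as another (2 orders).
That leaves 7 units to arrange: 2 × 2 × 7! = 4 × 5040 = 20160.

20160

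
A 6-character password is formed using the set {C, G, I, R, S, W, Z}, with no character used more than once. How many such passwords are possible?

5040

This is a permutation of 6 out of 7: P(7,6) = 7!/1!.
That product is 7 × 6 × 5 × 4 × 3 × 2 = 5040.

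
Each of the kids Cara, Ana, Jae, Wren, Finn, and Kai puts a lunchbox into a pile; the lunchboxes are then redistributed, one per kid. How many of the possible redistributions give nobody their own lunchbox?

265

This is the derangement count D_6: permutations of 6 items with no fixed point.
By inclusion–exclusion this is Σ_{j=0}^{6} (−1)^j C(6,j)·(6−j)!.
Computing: 720 − 720 + 360 − 120 + 30 − 6 + 1 = 265.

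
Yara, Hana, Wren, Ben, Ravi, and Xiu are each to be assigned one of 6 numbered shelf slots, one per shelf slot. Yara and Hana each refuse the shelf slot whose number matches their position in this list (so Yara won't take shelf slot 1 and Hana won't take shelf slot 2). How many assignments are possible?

504

Let Aᵢ (for i ∈ {1, 2}) be the placements that put person i in their forbidden shelf slot. Any j of these fix j positions, leaving (6−j)! ways to fill the rest, and there are C(2,j) ways to pick which j.
By inclusion–exclusion, the number of valid placements is Σ_{j=0}^{2} (−1)^j C(2,j)·(6−j)!.
Computing: 720 − 240 + 24 = 504.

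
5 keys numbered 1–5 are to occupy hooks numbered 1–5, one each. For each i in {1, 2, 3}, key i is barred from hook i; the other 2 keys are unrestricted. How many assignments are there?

Let Aᵢ (for i ∈ {1, 2, 3}) be the placements that put key i in its forbidden hook. Any j of these fix j positions, leaving (5−j)! ways to fill the rest, and there are C(3,j) ways to pick which j.
By inclusion–exclusion, the number of valid placements is Σ_{j=0}^{3} (−1)^j C(3,j)·(5−j)!.
Computing: 120 − 72 + 18 − 2 = 64.

64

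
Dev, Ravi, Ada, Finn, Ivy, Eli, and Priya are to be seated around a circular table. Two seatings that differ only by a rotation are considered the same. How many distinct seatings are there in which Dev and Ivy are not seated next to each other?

Without the restriction there are (6)! = 720 seatings.
Seatings with Dev beside Ivy: treat them as a block with 2 internal orders, giving 2 × (5)! = 240.
Subtracting, 720 − 240 = 480.

480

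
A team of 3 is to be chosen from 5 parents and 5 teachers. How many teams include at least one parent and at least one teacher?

Unrestricted: C(10,3) = 120 ways to pick any 3 of the 10.
Subtract selections that omit an entire group: no parents → C(5,3) = 10; no teachers → C(5,3) = 10.
Both groups omitted at once is impossible, so 120 − 20 = 100.

100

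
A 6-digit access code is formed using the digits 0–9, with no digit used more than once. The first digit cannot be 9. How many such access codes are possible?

The first digit has 10−1 = 9 choices (anything except 9).
The remaining 5 digits are filled from the other 9 symbols without repetition: 9 × 8 × 7 × 6 × 5 = 15120.
Total: 9 × 15120 = 136080.

136080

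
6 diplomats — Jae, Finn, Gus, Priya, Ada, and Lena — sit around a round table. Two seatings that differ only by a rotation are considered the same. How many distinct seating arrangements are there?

120

Around a circle, 6 distinct people have 6!/6 = (5)! = 120 rotationally distinct seatings.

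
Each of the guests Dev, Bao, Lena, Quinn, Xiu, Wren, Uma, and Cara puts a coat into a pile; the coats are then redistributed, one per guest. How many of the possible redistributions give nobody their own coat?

Let Aᵢ be the assignments in which guest i gets their own coat. We want the size of the complement of A₁∪…∪A_8.
By inclusion–exclusion this is Σ_{j=0}^{8} (−1)^j C(8,j)·(8−j)!.
Computing: 40320 − 40320 + 20160 − 6720 + 1680 − 336 + 56 − 8 + 1 = 14833.

14833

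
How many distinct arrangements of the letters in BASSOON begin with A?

With the first slot taken by A, it remains to arrange the other 6 letters (BSSOON).
Those 6 letters have O appearing twice and S appearing twice, giving (6)!/(2!·2!) = 180.

180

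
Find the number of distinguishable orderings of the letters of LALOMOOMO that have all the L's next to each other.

Treat the 2 copies of L as a single block. The multiset to arrange is then {LL, A, M, M, O, O, O, O}, 8 items in all.
That gives (8)!/(4!·2!) = 840 arrangements.

840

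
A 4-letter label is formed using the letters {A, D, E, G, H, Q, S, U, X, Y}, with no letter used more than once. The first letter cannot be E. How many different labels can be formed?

4536

The first letter has 10−1 = 9 choices (anything except E).
The remaining 3 letters are filled from the other 9 symbols without repetition: 9 × 8 × 7 = 504.
Total: 9 × 504 = 4536.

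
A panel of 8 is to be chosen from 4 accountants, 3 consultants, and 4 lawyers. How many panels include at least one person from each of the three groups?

With no constraint there are C(11,8) = 165 possible selections.
Selections missing a whole group: no accountants → C(7,8) = 0; no consultants → C(8,8) = 1; no lawyers → C(7,8) = 0.
Add back selections omitting two groups (i.e. drawn from a single group): C(4,8) + C(3,8) + C(4,8) = 0.
By inclusion–exclusion: 165 − 1 + 0 = 164.

164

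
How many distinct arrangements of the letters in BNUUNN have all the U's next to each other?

Treat the 2 copies of U as a single block. The multiset to arrange is then {UU, B, N, N, N}, 5 items in all.
That gives (5)!/(3!) = 20 arrangements.

20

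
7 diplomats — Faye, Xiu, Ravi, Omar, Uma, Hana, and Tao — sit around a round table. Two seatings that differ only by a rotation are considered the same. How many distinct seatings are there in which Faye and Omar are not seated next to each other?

480

All circular seatings of 7 people number (6)! = 720.
Those with Faye next to Omar: fuse the pair into one unit and seat 6 units around a circle — 2·(5)! = 240.
Subtracting, 720 − 240 = 480.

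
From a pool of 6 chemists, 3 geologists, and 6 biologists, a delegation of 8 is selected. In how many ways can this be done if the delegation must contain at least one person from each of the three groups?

Unrestricted: C(15,8) = 6435 ways to pick any 8 of the 15.
Selections missing a whole group: no chemists → C(9,8) = 9; no geologists → C(12,8) = 495; no biologists → C(9,8) = 9.
Add back selections omitting two groups (i.e. drawn from a single group): C(6,8) + C(3,8) + C(6,8) = 0.
By inclusion–exclusion: 6435 − 513 + 0 = 5922.

5922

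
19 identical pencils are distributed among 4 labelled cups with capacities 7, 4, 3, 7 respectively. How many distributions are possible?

Ignoring the caps, the number of non-negative solutions to x_1+…+x_4 = 19 is C(22,3) = 1540.
Subtract solutions that violate a single cap (substitute x_i' = x_i − (cap_i+1)): x_1 ≥ 8 gives C(14,3) = 364; x_2 ≥ 5 gives C(17,3) = 680; x_3 ≥ 4 gives C(18,3) = 816; x_4 ≥ 8 gives C(14,3) = 364. Together 2224.
Add back pairs where two caps are both exceeded: 84 + 120 + 20 + 286 + 84 + 120 = 714.
Subtract triples: 10 + 0 + 0 + 10 = 20.
By inclusion–exclusion the count is 1540 − 2224 + 714 − 20 = 10.

10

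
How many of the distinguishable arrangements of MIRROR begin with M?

20

Fix M in the first position and arrange the remaining 5 letters.
Those 5 letters have R appearing 3 times, giving (5)!/(3!) = 20.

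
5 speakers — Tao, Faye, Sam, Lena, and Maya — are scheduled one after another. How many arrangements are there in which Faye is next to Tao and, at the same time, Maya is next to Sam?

24

Treat {Faye,Tao} as one block (2 orders) and {Maya,Sam} as another (2 orders).
That leaves 3 units to arrange: 2 × 2 × 3! = 4 × 6 = 24.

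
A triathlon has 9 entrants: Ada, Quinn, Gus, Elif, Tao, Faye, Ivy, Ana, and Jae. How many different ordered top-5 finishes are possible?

This is an ordered selection of 5 from 9: P(9,5).
That gives 9 × 8 × 7 × 6 × 5 = 15120.

15120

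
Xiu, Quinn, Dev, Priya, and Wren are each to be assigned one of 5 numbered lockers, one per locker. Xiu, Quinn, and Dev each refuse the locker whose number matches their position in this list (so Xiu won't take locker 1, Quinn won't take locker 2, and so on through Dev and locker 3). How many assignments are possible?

Let Aᵢ (for i ∈ {1, 2, 3}) be the placements that put person i in their forbidden locker. Any j of these fix j positions, leaving (5−j)! ways to fill the rest, and there are C(3,j) ways to pick which j.
By inclusion–exclusion, the number of valid placements is Σ_{j=0}^{3} (−1)^j C(3,j)·(5−j)!.
Computing: 120 − 72 + 18 − 2 = 64.

64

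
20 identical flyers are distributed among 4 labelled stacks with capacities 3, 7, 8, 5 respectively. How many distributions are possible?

20

Ignoring the caps, the number of non-negative solutions to x_1+…+x_4 = 20 is C(23,3) = 1771.
Subtract solutions that violate a single cap (substitute x_i' = x_i − (cap_i+1)): x_1 ≥ 4 gives C(19,3) = 969; x_2 ≥ 8 gives C(15,3) = 455; x_3 ≥ 9 gives C(14,3) = 364; x_4 ≥ 6 gives C(17,3) = 680. Together 2468.
Add back pairs where two caps are both exceeded: 165 + 120 + 286 + 20 + 84 + 56 = 731.
Subtract triples: 0 + 10 + 4 + 0 = 14.
By inclusion–exclusion the count is 1771 − 2468 + 731 − 14 = 20.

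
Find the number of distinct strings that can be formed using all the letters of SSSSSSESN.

Letter multiplicities in SSSSSSESN: E×1, N×1, S×7.
So there are 9! / (7!) = 72 distinguishable arrangements.

72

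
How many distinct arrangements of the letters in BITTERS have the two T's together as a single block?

720

Treat the 2 copies of T as a single block. The multiset to arrange is then {TT, B, E, I, R, S}, 6 items in all.
All 6 items are distinct, so there are (6)! = 720 arrangements.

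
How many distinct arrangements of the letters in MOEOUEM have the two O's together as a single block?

180

Treat the 2 copies of O as a single block. The multiset to arrange is then {OO, E, E, M, M, U}, 6 items in all.
That gives (6)!/(2!·2!) = 180 arrangements.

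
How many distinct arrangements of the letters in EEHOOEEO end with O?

Fix O in the last position and arrange the remaining 7 letters.
Those 7 letters have E appearing 4 times and O appearing twice, giving (7)!/(4!·2!) = 105.

105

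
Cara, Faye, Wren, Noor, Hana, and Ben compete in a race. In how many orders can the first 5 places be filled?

This is an ordered selection of 5 from 6: P(6,5).
That gives 6 × 5 × 4 × 3 × 2 = 720.

720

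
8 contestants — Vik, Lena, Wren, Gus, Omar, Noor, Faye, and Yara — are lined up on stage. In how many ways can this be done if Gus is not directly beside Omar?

30240

There are 8! = 40320 arrangements in all. If Gus and Omar are adjacent, merging them into one block gives 2·(7)! = 10080 arrangements.
Complementary counting: 40320 − 10080 = 30240.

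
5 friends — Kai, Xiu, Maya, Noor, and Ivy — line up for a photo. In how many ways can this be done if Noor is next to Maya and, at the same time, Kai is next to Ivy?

24

Treat {Noor,Maya} as one block (2 orders) and {Kai,Ivy} as another (2 orders).
That leaves 3 units to arrange: 2 × 2 × 3! = 4 × 6 = 24.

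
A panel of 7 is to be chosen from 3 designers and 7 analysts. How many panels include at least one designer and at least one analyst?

Unrestricted: C(10,7) = 120 ways to pick any 7 of the 10.
Selections missing a whole group: no designers → C(7,7) = 1; no analysts → C(3,7) = 0.
Both groups omitted at once is impossible, so 120 − 1 = 119.

119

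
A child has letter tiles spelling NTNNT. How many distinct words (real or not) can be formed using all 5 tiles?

10

NTNNT has 5 letters with N appearing 3 times and T appearing twice.
So there are 5! / (3!·2!) = 10 distinguishable arrangements.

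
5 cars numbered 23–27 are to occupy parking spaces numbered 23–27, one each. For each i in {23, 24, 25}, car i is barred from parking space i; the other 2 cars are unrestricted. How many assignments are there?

64

Let Aᵢ (for i ∈ {23, 24, 25}) be the placements that put car i in its forbidden parking space. Any j of these fix j positions, leaving (5−j)! ways to fill the rest, and there are C(3,j) ways to pick which j.
By inclusion–exclusion, the number of valid placements is Σ_{j=0}^{3} (−1)^j C(3,j)·(5−j)!.
Computing: 120 − 72 + 18 − 2 = 64.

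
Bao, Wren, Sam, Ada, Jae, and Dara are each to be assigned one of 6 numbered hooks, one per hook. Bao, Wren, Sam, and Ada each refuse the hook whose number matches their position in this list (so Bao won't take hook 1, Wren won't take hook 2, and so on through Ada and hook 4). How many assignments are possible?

Let Aᵢ (for 1 ≤ i ≤ 4) be the placements that put person i in their forbidden hook. Any j of these fix j positions, leaving (6−j)! ways to fill the rest, and there are C(4,j) ways to pick which j.
By inclusion–exclusion, the number of valid placements is Σ_{j=0}^{4} (−1)^j C(4,j)·(6−j)!.
Computing: 720 − 480 + 144 − 24 + 2 = 362.

362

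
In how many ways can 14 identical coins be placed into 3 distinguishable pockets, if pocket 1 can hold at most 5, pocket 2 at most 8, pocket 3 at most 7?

27

By stars and bars, unrestricted non-negative solutions to x_1+…+x_3 = 14 number C(14+2,2) = 120.
Subtract solutions that violate a single cap (substitute x_i' = x_i − (cap_i+1)): x_1 ≥ 6 gives C(10,2) = 45; x_2 ≥ 9 gives C(7,2) = 21; x_3 ≥ 8 gives C(8,2) = 28. Together 94.
Add back pairs where two caps are both exceeded: 0 + 1 + 0 = 1.
By inclusion–exclusion the count is 120 − 94 + 1 = 27.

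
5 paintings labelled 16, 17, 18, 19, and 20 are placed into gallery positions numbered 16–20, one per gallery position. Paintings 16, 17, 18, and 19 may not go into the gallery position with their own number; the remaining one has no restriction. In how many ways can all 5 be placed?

53

Let Aᵢ (for 16 ≤ i ≤ 19) be the placements that put painting i in its forbidden gallery position. Any j of these fix j positions, leaving (5−j)! ways to fill the rest, and there are C(4,j) ways to pick which j.
By inclusion–exclusion, the number of valid placements is Σ_{j=0}^{4} (−1)^j C(4,j)·(5−j)!.
Computing: 120 − 96 + 36 − 8 + 1 = 53.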